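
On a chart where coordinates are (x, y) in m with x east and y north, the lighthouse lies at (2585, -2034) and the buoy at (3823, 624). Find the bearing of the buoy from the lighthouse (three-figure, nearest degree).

Δeast = 3823 − 2585 = 1238.00; Δnorth = 624 − -2034 = 2658.00.
Bearing = atan2(Δeast, Δnorth) mod 360° = 24.97° ≈ 025°.

025°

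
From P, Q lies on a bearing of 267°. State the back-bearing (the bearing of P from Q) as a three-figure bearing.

Back-bearing = 267° − 180° = 087°.

087°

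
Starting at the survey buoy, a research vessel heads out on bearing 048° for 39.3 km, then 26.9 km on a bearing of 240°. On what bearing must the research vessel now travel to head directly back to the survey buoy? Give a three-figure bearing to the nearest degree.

205°

Leg 1 (048°, 39.3 km): east 39.3 sin 48° = 29.21, north 39.3 cos 48° = 26.30
Leg 2 (240°, 26.9 km): east 26.9 sin 240° = -23.30, north 26.9 cos 240° = -13.45
Net displacement: 5.91 east, 12.85 north. Direction back to start is (-5.91, -12.85): bearing = atan2(-5.91, -12.85) mod 360° = 204.70° ≈ 205°.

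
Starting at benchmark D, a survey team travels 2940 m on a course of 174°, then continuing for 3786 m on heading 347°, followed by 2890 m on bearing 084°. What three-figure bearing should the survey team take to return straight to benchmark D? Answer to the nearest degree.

Leg 1 (174°, 2940 m): east 2940 sin 174° = 307.31, north 2940 cos 174° = -2923.89
Leg 2 (347°, 3786 m): east 3786 sin 347° = -851.66, north 3786 cos 347° = 3688.97
Leg 3 (084°, 2890 m): east 2890 sin 84° = 2874.17, north 2890 cos 84° = 302.09
Net displacement: 2329.82 east, 1067.16 north. Direction back to start is (-2329.82, -1067.16): bearing = atan2(-2329.82, -1067.16) mod 360° = 245.39° ≈ 245°.

245°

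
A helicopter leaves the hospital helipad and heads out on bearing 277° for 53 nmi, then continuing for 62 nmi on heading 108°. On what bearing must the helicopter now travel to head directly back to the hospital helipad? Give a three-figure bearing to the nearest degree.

333°

Leg 1 (277°, 53 nmi): east 53 sin 277° = -52.60, north 53 cos 277° = 6.46
Leg 2 (108°, 62 nmi): east 62 sin 108° = 58.97, north 62 cos 108° = -19.16
Net displacement: 6.36 east, -12.70 north. Direction back to start is (-6.36, 12.70): bearing = atan2(-6.36, 12.70) mod 360° = 333.40° ≈ 333°.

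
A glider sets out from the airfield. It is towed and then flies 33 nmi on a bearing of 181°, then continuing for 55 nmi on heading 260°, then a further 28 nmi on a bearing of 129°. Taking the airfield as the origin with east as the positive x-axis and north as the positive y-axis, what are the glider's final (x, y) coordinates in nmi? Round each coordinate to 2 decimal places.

(-32.98, -60.17)

Leg 1 (181°, 33 nmi): east 33 sin 181° = -0.58, north 33 cos 181° = -32.99
Leg 2 (260°, 55 nmi): east 55 sin 260° = -54.16, north 55 cos 260° = -9.55
Leg 3 (129°, 28 nmi): east 28 sin 129° = 21.76, north 28 cos 129° = -17.62
Summing: -32.98 nmi east, -60.17 nmi north → (-32.98, -60.17).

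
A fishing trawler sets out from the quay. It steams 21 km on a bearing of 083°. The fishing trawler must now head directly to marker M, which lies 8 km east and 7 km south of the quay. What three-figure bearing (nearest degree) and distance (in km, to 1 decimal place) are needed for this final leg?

Leg 1 (083°, 21 km): east 21 sin 83° = 20.84, north 21 cos 83° = 2.56
Current position: (20.84, 2.56). Target: (8, -7). Remaining: Δeast = -12.84, Δnorth = -9.56.
Bearing = atan2(-12.84, -9.56) mod 360° = 233.34°; distance = √((-12.84)² + (-9.56)²) = 16.010 km.

233°, 16.0 km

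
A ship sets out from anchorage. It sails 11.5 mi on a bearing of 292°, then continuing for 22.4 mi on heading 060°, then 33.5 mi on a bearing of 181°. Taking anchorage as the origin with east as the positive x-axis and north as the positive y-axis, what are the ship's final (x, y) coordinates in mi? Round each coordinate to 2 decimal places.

(8.15, -17.99)

Leg 1 (292°, 11.5 mi): east 11.5 sin 292° = -10.66, north 11.5 cos 292° = 4.31
Leg 2 (060°, 22.4 mi): east 22.4 sin 60° = 19.40, north 22.4 cos 60° = 11.20
Leg 3 (181°, 33.5 mi): east 33.5 sin 181° = -0.58, north 33.5 cos 181° = -33.49
Summing: 8.15 mi east, -17.99 mi north → (8.15, -17.99).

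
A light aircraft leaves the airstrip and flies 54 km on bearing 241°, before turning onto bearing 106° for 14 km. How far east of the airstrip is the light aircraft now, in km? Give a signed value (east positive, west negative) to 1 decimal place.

Leg 1 (241°, 54 km): east 54 sin 241° = -47.23, north 54 cos 241° = -26.18
Leg 2 (106°, 14 km): east 14 sin 106° = 13.46, north 14 cos 106° = -3.86
Net east component: -33.77 km.

-33.8 km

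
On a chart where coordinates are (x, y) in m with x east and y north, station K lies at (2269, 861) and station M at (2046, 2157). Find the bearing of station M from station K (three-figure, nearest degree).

350°

Δeast = 2046 − 2269 = -223.00; Δnorth = 2157 − 861 = 1296.00.
Bearing = atan2(Δeast, Δnorth) mod 360° = 350.24° ≈ 350°.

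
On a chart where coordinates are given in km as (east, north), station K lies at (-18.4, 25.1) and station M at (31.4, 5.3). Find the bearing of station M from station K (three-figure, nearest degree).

Δeast = 31.4 − -18.4 = 49.80; Δnorth = 5.3 − 25.1 = -19.80.
Bearing = atan2(Δeast, Δnorth) mod 360° = 111.68° ≈ 112°.

112°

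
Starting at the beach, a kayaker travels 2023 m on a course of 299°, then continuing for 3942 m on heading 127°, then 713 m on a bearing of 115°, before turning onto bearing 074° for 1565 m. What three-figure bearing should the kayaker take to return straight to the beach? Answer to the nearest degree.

Leg 1 (299°, 2023 m): east 2023 sin 299° = -1769.36, north 2023 cos 299° = 980.77
Leg 2 (127°, 3942 m): east 3942 sin 127° = 3148.22, north 3942 cos 127° = -2372.35
Leg 3 (115°, 713 m): east 713 sin 115° = 646.20, north 713 cos 115° = -301.33
Leg 4 (074°, 1565 m): east 1565 sin 74° = 1504.37, north 1565 cos 74° = 431.37
Net displacement: 3529.44 east, -1261.54 north. Direction back to start is (-3529.44, 1261.54): bearing = atan2(-3529.44, 1261.54) mod 360° = 289.67° ≈ 290°.

290°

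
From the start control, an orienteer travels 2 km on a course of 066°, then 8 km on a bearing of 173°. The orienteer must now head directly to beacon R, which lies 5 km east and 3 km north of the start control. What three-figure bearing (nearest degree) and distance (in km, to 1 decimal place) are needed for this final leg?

Leg 1 (066°, 2 km): east 2 sin 66° = 1.83, north 2 cos 66° = 0.81
Leg 2 (173°, 8 km): east 8 sin 173° = 0.97, north 8 cos 173° = -7.94
Current position: (2.80, -7.13). Target: (5, 3). Remaining: Δeast = 2.20, Δnorth = 10.13.
Bearing = atan2(2.20, 10.13) mod 360° = 12.25°; distance = √((2.20)² + (10.13)²) = 10.363 km.

012°, 10.4 km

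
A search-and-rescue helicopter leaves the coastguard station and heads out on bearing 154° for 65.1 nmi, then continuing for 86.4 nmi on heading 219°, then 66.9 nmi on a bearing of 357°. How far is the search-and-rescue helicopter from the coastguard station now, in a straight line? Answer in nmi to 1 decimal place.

65.8 nmi

Leg 1 (154°, 65.1 nmi): east 65.1 sin 154° = 28.54, north 65.1 cos 154° = -58.51
Leg 2 (219°, 86.4 nmi): east 86.4 sin 219° = -54.37, north 86.4 cos 219° = -67.15
Leg 3 (357°, 66.9 nmi): east 66.9 sin 357° = -3.50, north 66.9 cos 357° = 66.81
Net: -29.34 east, -58.85 north. Distance = √((-29.34)² + (-58.85)²) = 65.756 nmi.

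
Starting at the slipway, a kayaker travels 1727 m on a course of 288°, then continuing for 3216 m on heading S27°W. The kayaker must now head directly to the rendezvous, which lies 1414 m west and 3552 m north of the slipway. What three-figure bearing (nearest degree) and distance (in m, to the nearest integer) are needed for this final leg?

016°, 6121 m

Leg 1 (288°, 1727 m): east 1727 sin 288° = -1642.47, north 1727 cos 288° = 533.67
Leg 2 (S27°W, 3216 m): east 3216 sin 207° = -1460.03, north 3216 cos 207° = -2865.48
Current position: (-3102.51, -2331.80). Target: (-1414, 3552). Remaining: Δeast = 1688.51, Δnorth = 5883.80.
Bearing = atan2(1688.51, 5883.80) mod 360° = 16.01°; distance = √((1688.51)² + (5883.80)²) = 6121.292 m.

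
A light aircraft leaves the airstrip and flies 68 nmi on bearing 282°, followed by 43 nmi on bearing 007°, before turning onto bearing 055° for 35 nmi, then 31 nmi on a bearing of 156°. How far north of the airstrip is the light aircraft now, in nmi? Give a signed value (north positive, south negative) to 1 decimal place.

48.6 nmi

Leg 1 (282°, 68 nmi): east 68 sin 282° = -66.51, north 68 cos 282° = 14.14
Leg 2 (007°, 43 nmi): east 43 sin 7° = 5.24, north 43 cos 7° = 42.68
Leg 3 (055°, 35 nmi): east 35 sin 55° = 28.67, north 35 cos 55° = 20.08
Leg 4 (156°, 31 nmi): east 31 sin 156° = 12.61, north 31 cos 156° = -28.32
Net north component: 48.57 nmi.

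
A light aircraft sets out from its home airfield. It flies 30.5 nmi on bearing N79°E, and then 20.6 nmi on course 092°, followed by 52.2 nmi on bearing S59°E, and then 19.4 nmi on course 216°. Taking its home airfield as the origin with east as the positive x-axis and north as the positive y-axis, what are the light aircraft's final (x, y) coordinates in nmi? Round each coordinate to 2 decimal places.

Leg 1 (N79°E, 30.5 nmi): east 30.5 sin 79° = 29.94, north 30.5 cos 79° = 5.82
Leg 2 (092°, 20.6 nmi): east 20.6 sin 92° = 20.59, north 20.6 cos 92° = -0.72
Leg 3 (S59°E, 52.2 nmi): east 52.2 sin 121° = 44.74, north 52.2 cos 121° = -26.88
Leg 4 (216°, 19.4 nmi): east 19.4 sin 216° = -11.40, north 19.4 cos 216° = -15.69
Summing: 83.87 nmi east, -37.48 nmi north → (83.87, -37.48).

(83.87, -37.48)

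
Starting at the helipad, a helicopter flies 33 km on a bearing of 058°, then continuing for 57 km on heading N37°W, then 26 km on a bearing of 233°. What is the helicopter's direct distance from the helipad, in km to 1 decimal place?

Leg 1 (058°, 33 km): east 33 sin 58° = 27.99, north 33 cos 58° = 17.49
Leg 2 (N37°W, 57 km): east 57 sin 323° = -34.30, north 57 cos 323° = 45.52
Leg 3 (233°, 26 km): east 26 sin 233° = -20.76, north 26 cos 233° = -15.65
Net: -27.08 east, 47.36 north. Distance = √((-27.08)² + (47.36)²) = 54.559 km.

54.6 km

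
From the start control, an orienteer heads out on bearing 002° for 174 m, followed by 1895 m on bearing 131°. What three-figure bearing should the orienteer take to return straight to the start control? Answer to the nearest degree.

Leg 1 (002°, 174 m): east 174 sin 2° = 6.07, north 174 cos 2° = 173.89
Leg 2 (131°, 1895 m): east 1895 sin 131° = 1430.17, north 1895 cos 131° = -1243.23
Net displacement: 1436.25 east, -1069.34 north. Direction back to start is (-1436.25, 1069.34): bearing = atan2(-1436.25, 1069.34) mod 360° = 306.67° ≈ 307°.

307°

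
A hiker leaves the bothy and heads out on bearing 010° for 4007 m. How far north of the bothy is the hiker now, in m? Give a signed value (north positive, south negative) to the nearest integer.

Leg 1 (010°, 4007 m): east 4007 sin 10° = 695.81, north 4007 cos 10° = 3946.12
Net north component: 3946.12 m.

3946 m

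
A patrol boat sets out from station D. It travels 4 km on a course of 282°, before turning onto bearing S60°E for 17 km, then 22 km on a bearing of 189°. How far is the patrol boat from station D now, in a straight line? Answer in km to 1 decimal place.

30.3 km

Leg 1 (282°, 4 km): east 4 sin 282° = -3.91, north 4 cos 282° = 0.83
Leg 2 (S60°E, 17 km): east 17 sin 120° = 14.72, north 17 cos 120° = -8.50
Leg 3 (189°, 22 km): east 22 sin 189° = -3.44, north 22 cos 189° = -21.73
Net: 7.37 east, -29.40 north. Distance = √((7.37)² + (-29.40)²) = 30.307 km.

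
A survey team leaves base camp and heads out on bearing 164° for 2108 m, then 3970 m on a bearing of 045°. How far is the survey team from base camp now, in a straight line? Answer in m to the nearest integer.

3477 m

Leg 1 (164°, 2108 m): east 2108 sin 164° = 581.04, north 2108 cos 164° = -2026.34
Leg 2 (045°, 3970 m): east 3970 sin 45° = 2807.21, north 3970 cos 45° = 2807.21
Net: 3388.26 east, 780.87 north. Distance = √((3388.26)² + (780.87)²) = 3477.075 m.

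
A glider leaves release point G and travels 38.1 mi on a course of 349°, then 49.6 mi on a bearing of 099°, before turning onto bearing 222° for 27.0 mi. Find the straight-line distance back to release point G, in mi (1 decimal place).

25.5 mi

Leg 1 (349°, 38.1 mi): east 38.1 sin 349° = -7.27, north 38.1 cos 349° = 37.40
Leg 2 (099°, 49.6 mi): east 49.6 sin 99° = 48.99, north 49.6 cos 99° = -7.76
Leg 3 (222°, 27.0 mi): east 27.0 sin 222° = -18.07, north 27.0 cos 222° = -20.06
Net: 23.65 east, 9.58 north. Distance = √((23.65)² + (9.58)²) = 25.518 mi.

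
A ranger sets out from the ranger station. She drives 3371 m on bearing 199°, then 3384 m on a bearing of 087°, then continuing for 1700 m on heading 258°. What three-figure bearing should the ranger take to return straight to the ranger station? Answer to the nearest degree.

Leg 1 (199°, 3371 m): east 3371 sin 199° = -1097.49, north 3371 cos 199° = -3187.34
Leg 2 (087°, 3384 m): east 3384 sin 87° = 3379.36, north 3384 cos 87° = 177.10
Leg 3 (258°, 1700 m): east 1700 sin 258° = -1662.85, north 1700 cos 258° = -353.45
Net displacement: 619.02 east, -3363.69 north. Direction back to start is (-619.02, 3363.69): bearing = atan2(-619.02, 3363.69) mod 360° = 349.57° ≈ 350°.

350°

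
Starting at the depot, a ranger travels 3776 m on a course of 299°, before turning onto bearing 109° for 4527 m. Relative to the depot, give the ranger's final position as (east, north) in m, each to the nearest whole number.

Leg 1 (299°, 3776 m): east 3776 sin 299° = -3302.56, north 3776 cos 299° = 1830.64
Leg 2 (109°, 4527 m): east 4527 sin 109° = 4280.36, north 4527 cos 109° = -1473.85
Summing: 977.80 m east, 356.79 m north → (978, 357).

(978, 357)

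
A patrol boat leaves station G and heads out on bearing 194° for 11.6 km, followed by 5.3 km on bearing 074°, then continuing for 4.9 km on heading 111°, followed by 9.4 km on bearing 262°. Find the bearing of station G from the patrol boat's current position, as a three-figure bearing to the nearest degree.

Leg 1 (194°, 11.6 km): east 11.6 sin 194° = -2.81, north 11.6 cos 194° = -11.26
Leg 2 (074°, 5.3 km): east 5.3 sin 74° = 5.09, north 5.3 cos 74° = 1.46
Leg 3 (111°, 4.9 km): east 4.9 sin 111° = 4.57, north 4.9 cos 111° = -1.76
Leg 4 (262°, 9.4 km): east 9.4 sin 262° = -9.31, north 9.4 cos 262° = -1.31
Net displacement: -2.45 east, -12.86 north. Direction back to start is (2.45, 12.86): bearing = atan2(2.45, 12.86) mod 360° = 10.77° ≈ 011°.

011°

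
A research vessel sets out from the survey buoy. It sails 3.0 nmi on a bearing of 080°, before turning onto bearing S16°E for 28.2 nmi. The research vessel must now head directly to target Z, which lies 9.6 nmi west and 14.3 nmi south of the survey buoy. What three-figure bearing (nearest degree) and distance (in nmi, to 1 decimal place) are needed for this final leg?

Leg 1 (080°, 3.0 nmi): east 3.0 sin 80° = 2.95, north 3.0 cos 80° = 0.52
Leg 2 (S16°E, 28.2 nmi): east 28.2 sin 164° = 7.77, north 28.2 cos 164° = -27.11
Current position: (10.73, -26.59). Target: (-9.6, -14.3). Remaining: Δeast = -20.33, Δnorth = 12.29.
Bearing = atan2(-20.33, 12.29) mod 360° = 301.15°; distance = √((-20.33)² + (12.29)²) = 23.752 nmi.

301°, 23.8 nmi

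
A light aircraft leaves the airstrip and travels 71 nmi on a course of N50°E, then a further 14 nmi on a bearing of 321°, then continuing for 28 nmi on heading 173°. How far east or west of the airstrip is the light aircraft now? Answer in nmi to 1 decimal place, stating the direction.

Leg 1 (N50°E, 71 nmi): east 71 sin 50° = 54.39, north 71 cos 50° = 45.64
Leg 2 (321°, 14 nmi): east 14 sin 321° = -8.81, north 14 cos 321° = 10.88
Leg 3 (173°, 28 nmi): east 28 sin 173° = 3.41, north 28 cos 173° = -27.79
Net east component: 48.99 nmi.

49.0 nmi east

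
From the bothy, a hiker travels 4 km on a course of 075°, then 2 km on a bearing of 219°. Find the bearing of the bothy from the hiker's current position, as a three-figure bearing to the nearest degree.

281°

Leg 1 (075°, 4 km): east 4 sin 75° = 3.86, north 4 cos 75° = 1.04
Leg 2 (219°, 2 km): east 2 sin 219° = -1.26, north 2 cos 219° = -1.55
Net displacement: 2.61 east, -0.52 north. Direction back to start is (-2.61, 0.52): bearing = atan2(-2.61, 0.52) mod 360° = 281.27° ≈ 281°.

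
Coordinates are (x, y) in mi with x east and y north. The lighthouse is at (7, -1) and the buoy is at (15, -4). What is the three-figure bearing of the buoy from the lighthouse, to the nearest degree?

Δeast = 15 − 7 = 8.00; Δnorth = -4 − -1 = -3.00.
Bearing = atan2(Δeast, Δnorth) mod 360° = 110.56° ≈ 111°.

111°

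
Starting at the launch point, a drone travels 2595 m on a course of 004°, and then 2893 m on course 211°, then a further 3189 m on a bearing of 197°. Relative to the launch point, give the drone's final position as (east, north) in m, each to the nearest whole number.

Leg 1 (004°, 2595 m): east 2595 sin 4° = 181.02, north 2595 cos 4° = 2588.68
Leg 2 (211°, 2893 m): east 2893 sin 211° = -1490.01, north 2893 cos 211° = -2479.79
Leg 3 (197°, 3189 m): east 3189 sin 197° = -932.37, north 3189 cos 197° = -3049.66
Summing: -2241.36 m east, -2940.76 m north → (-2241, -2941).

(-2241, -2941)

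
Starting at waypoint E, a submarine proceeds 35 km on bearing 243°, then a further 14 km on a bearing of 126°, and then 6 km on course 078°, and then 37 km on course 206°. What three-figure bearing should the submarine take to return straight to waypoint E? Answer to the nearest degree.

028°

Leg 1 (243°, 35 km): east 35 sin 243° = -31.19, north 35 cos 243° = -15.89
Leg 2 (126°, 14 km): east 14 sin 126° = 11.33, north 14 cos 126° = -8.23
Leg 3 (078°, 6 km): east 6 sin 78° = 5.87, north 6 cos 78° = 1.25
Leg 4 (206°, 37 km): east 37 sin 206° = -16.22, north 37 cos 206° = -33.26
Net displacement: -30.21 east, -56.13 north. Direction back to start is (30.21, 56.13): bearing = atan2(30.21, 56.13) mod 360° = 28.29° ≈ 028°.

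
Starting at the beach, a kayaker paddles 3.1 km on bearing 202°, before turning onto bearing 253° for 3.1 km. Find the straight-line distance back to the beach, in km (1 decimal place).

5.6 km

Leg 1 (202°, 3.1 km): east 3.1 sin 202° = -1.16, north 3.1 cos 202° = -2.87
Leg 2 (253°, 3.1 km): east 3.1 sin 253° = -2.96, north 3.1 cos 253° = -0.91
Net: -4.13 east, -3.78 north. Distance = √((-4.13)² + (-3.78)²) = 5.596 km.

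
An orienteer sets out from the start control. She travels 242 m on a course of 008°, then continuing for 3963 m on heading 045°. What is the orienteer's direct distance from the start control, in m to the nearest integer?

Leg 1 (008°, 242 m): east 242 sin 8° = 33.68, north 242 cos 8° = 239.64
Leg 2 (045°, 3963 m): east 3963 sin 45° = 2802.26, north 3963 cos 45° = 2802.26
Net: 2835.94 east, 3041.91 north. Distance = √((2835.94)² + (3041.91)²) = 4158.821 m.

4159 m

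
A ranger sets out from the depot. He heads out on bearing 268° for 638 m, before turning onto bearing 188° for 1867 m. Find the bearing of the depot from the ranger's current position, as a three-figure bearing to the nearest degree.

Leg 1 (268°, 638 m): east 638 sin 268° = -637.61, north 638 cos 268° = -22.27
Leg 2 (188°, 1867 m): east 1867 sin 188° = -259.84, north 1867 cos 188° = -1848.83
Net displacement: -897.45 east, -1871.10 north. Direction back to start is (897.45, 1871.10): bearing = atan2(897.45, 1871.10) mod 360° = 25.62° ≈ 026°.

026°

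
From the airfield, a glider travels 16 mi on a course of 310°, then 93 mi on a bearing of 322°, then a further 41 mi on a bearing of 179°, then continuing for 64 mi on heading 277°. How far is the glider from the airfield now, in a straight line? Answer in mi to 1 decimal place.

Leg 1 (310°, 16 mi): east 16 sin 310° = -12.26, north 16 cos 310° = 10.28
Leg 2 (322°, 93 mi): east 93 sin 322° = -57.26, north 93 cos 322° = 73.29
Leg 3 (179°, 41 mi): east 41 sin 179° = 0.72, north 41 cos 179° = -40.99
Leg 4 (277°, 64 mi): east 64 sin 277° = -63.52, north 64 cos 277° = 7.80
Net: -132.32 east, 50.38 north. Distance = √((-132.32)² + (50.38)²) = 141.585 mi.

141.6 mi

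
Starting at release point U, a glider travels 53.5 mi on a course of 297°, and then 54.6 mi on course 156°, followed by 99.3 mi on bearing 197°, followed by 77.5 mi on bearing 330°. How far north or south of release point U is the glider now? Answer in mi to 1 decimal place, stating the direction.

Leg 1 (297°, 53.5 mi): east 53.5 sin 297° = -47.67, north 53.5 cos 297° = 24.29
Leg 2 (156°, 54.6 mi): east 54.6 sin 156° = 22.21, north 54.6 cos 156° = -49.88
Leg 3 (197°, 99.3 mi): east 99.3 sin 197° = -29.03, north 99.3 cos 197° = -94.96
Leg 4 (330°, 77.5 mi): east 77.5 sin 330° = -38.75, north 77.5 cos 330° = 67.12
Net north component: -53.44 mi.

53.4 mi south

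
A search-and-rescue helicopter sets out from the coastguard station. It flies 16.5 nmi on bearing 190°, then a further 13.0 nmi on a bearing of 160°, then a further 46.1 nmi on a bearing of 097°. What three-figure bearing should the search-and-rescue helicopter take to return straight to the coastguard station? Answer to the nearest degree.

306°

Leg 1 (190°, 16.5 nmi): east 16.5 sin 190° = -2.87, north 16.5 cos 190° = -16.25
Leg 2 (160°, 13.0 nmi): east 13.0 sin 160° = 4.45, north 13.0 cos 160° = -12.22
Leg 3 (097°, 46.1 nmi): east 46.1 sin 97° = 45.76, north 46.1 cos 97° = -5.62
Net displacement: 47.34 east, -34.08 north. Direction back to start is (-47.34, 34.08): bearing = atan2(-47.34, 34.08) mod 360° = 305.75° ≈ 306°.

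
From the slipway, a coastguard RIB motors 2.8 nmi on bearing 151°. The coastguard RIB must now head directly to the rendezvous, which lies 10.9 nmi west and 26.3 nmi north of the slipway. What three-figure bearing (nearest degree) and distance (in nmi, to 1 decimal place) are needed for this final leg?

Leg 1 (151°, 2.8 nmi): east 2.8 sin 151° = 1.36, north 2.8 cos 151° = -2.45
Current position: (1.36, -2.45). Target: (-10.9, 26.3). Remaining: Δeast = -12.26, Δnorth = 28.75.
Bearing = atan2(-12.26, 28.75) mod 360° = 336.91°; distance = √((-12.26)² + (28.75)²) = 31.253 nmi.

337°, 31.3 nmi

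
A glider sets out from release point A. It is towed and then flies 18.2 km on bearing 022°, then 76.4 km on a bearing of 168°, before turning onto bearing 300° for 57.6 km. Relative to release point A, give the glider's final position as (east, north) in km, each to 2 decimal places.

(-27.18, -29.06)

Leg 1 (022°, 18.2 km): east 18.2 sin 22° = 6.82, north 18.2 cos 22° = 16.87
Leg 2 (168°, 76.4 km): east 76.4 sin 168° = 15.88, north 76.4 cos 168° = -74.73
Leg 3 (300°, 57.6 km): east 57.6 sin 300° = -49.88, north 57.6 cos 300° = 28.80
Summing: -27.18 km east, -29.06 km north → (-27.18, -29.06).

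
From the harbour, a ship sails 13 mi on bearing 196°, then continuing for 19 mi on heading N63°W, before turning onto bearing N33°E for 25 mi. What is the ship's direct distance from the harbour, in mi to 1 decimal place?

18.4 mi

Leg 1 (196°, 13 mi): east 13 sin 196° = -3.58, north 13 cos 196° = -12.50
Leg 2 (N63°W, 19 mi): east 19 sin 297° = -16.93, north 19 cos 297° = 8.63
Leg 3 (N33°E, 25 mi): east 25 sin 33° = 13.62, north 25 cos 33° = 20.97
Net: -6.90 east, 17.10 north. Distance = √((-6.90)² + (17.10)²) = 18.435 mi.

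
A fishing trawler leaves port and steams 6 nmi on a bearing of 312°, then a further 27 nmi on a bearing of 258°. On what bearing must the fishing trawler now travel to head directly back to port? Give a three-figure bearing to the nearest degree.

Leg 1 (312°, 6 nmi): east 6 sin 312° = -4.46, north 6 cos 312° = 4.01
Leg 2 (258°, 27 nmi): east 27 sin 258° = -26.41, north 27 cos 258° = -5.61
Net displacement: -30.87 east, -1.60 north. Direction back to start is (30.87, 1.60): bearing = atan2(30.87, 1.60) mod 360° = 87.04° ≈ 087°.

087°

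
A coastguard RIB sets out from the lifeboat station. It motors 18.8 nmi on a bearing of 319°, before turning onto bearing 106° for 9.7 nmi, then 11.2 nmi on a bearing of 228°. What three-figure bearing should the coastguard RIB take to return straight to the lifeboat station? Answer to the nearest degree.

110°

Leg 1 (319°, 18.8 nmi): east 18.8 sin 319° = -12.33, north 18.8 cos 319° = 14.19
Leg 2 (106°, 9.7 nmi): east 9.7 sin 106° = 9.32, north 9.7 cos 106° = -2.67
Leg 3 (228°, 11.2 nmi): east 11.2 sin 228° = -8.32, north 11.2 cos 228° = -7.49
Net displacement: -11.33 east, 4.02 north. Direction back to start is (11.33, -4.02): bearing = atan2(11.33, -4.02) mod 360° = 109.53° ≈ 110°.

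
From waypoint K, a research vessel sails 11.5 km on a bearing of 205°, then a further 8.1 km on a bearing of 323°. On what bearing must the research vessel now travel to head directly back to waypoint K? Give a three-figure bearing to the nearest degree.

Leg 1 (205°, 11.5 km): east 11.5 sin 205° = -4.86, north 11.5 cos 205° = -10.42
Leg 2 (323°, 8.1 km): east 8.1 sin 323° = -4.87, north 8.1 cos 323° = 6.47
Net displacement: -9.73 east, -3.95 north. Direction back to start is (9.73, 3.95): bearing = atan2(9.73, 3.95) mod 360° = 67.90° ≈ 068°.

068°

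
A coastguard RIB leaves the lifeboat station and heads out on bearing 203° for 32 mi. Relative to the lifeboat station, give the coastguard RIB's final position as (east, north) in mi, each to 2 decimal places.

Leg 1 (203°, 32 mi): east 32 sin 203° = -12.50, north 32 cos 203° = -29.46
Summing: -12.50 mi east, -29.46 mi north → (-12.50, -29.46).

(-12.50, -29.46)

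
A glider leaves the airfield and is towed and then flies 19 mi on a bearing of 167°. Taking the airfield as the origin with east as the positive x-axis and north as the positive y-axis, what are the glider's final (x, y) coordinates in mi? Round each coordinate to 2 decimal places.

(4.27, -18.51)

Leg 1 (167°, 19 mi): east 19 sin 167° = 4.27, north 19 cos 167° = -18.51
Summing: 4.27 mi east, -18.51 mi north → (4.27, -18.51).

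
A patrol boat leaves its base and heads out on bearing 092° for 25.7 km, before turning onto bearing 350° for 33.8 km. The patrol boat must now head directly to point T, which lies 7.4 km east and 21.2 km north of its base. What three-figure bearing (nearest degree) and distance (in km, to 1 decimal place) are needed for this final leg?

228°, 16.7 km

Leg 1 (092°, 25.7 km): east 25.7 sin 92° = 25.68, north 25.7 cos 92° = -0.90
Leg 2 (350°, 33.8 km): east 33.8 sin 350° = -5.87, north 33.8 cos 350° = 33.29
Current position: (19.82, 32.39). Target: (7.4, 21.2). Remaining: Δeast = -12.42, Δnorth = -11.19.
Bearing = atan2(-12.42, -11.19) mod 360° = 227.97°; distance = √((-12.42)² + (-11.19)²) = 16.713 km.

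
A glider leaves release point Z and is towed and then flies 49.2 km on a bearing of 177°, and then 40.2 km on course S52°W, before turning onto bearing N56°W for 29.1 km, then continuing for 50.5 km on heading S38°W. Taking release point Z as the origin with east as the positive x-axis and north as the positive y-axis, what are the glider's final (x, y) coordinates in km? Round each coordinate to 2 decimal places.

(-84.32, -97.40)

Leg 1 (177°, 49.2 km): east 49.2 sin 177° = 2.57, north 49.2 cos 177° = -49.13
Leg 2 (S52°W, 40.2 km): east 40.2 sin 232° = -31.68, north 40.2 cos 232° = -24.75
Leg 3 (N56°W, 29.1 km): east 29.1 sin 304° = -24.12, north 29.1 cos 304° = 16.27
Leg 4 (S38°W, 50.5 km): east 50.5 sin 218° = -31.09, north 50.5 cos 218° = -39.79
Summing: -84.32 km east, -97.40 km north → (-84.32, -97.40).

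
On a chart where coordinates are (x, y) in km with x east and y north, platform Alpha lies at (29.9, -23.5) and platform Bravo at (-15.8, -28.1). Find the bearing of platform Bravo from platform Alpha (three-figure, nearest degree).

264°

Δeast = -15.8 − 29.9 = -45.70; Δnorth = -28.1 − -23.5 = -4.60.
Bearing = atan2(Δeast, Δnorth) mod 360° = 264.25° ≈ 264°.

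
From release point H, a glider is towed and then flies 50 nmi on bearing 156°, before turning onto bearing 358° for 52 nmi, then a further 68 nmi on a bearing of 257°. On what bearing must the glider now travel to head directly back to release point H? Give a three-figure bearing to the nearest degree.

079°

Leg 1 (156°, 50 nmi): east 50 sin 156° = 20.34, north 50 cos 156° = -45.68
Leg 2 (358°, 52 nmi): east 52 sin 358° = -1.81, north 52 cos 358° = 51.97
Leg 3 (257°, 68 nmi): east 68 sin 257° = -66.26, north 68 cos 257° = -15.30
Net displacement: -47.74 east, -9.01 north. Direction back to start is (47.74, 9.01): bearing = atan2(47.74, 9.01) mod 360° = 79.32° ≈ 079°.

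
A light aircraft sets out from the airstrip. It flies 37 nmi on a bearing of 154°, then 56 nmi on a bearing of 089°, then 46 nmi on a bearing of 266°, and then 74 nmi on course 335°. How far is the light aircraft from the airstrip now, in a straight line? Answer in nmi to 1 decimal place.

Leg 1 (154°, 37 nmi): east 37 sin 154° = 16.22, north 37 cos 154° = -33.26
Leg 2 (089°, 56 nmi): east 56 sin 89° = 55.99, north 56 cos 89° = 0.98
Leg 3 (266°, 46 nmi): east 46 sin 266° = -45.89, north 46 cos 266° = -3.21
Leg 4 (335°, 74 nmi): east 74 sin 335° = -31.27, north 74 cos 335° = 67.07
Net: -4.95 east, 31.58 north. Distance = √((-4.95)² + (31.58)²) = 31.966 nmi.

32.0 nmi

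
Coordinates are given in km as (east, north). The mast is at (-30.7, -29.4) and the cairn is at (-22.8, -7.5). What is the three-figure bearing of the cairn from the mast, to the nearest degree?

020°

Δeast = -22.8 − -30.7 = 7.90; Δnorth = -7.5 − -29.4 = 21.90.
Bearing = atan2(Δeast, Δnorth) mod 360° = 19.84° ≈ 020°.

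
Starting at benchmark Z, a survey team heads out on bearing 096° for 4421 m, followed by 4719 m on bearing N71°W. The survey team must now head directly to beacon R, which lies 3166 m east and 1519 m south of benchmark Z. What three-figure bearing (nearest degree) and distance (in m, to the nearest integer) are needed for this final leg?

Leg 1 (096°, 4421 m): east 4421 sin 96° = 4396.78, north 4421 cos 96° = -462.12
Leg 2 (N71°W, 4719 m): east 4719 sin 289° = -4461.90, north 4719 cos 289° = 1536.36
Current position: (-65.12, 1074.24). Target: (3166, -1519). Remaining: Δeast = 3231.12, Δnorth = -2593.24.
Bearing = atan2(3231.12, -2593.24) mod 360° = 128.75°; distance = √((3231.12)² + (-2593.24)²) = 4143.068 m.

129°, 4143 m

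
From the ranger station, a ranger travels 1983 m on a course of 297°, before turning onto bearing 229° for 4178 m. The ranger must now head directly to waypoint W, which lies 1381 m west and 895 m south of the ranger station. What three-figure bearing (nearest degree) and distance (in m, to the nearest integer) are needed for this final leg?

075°, 3663 m

Leg 1 (297°, 1983 m): east 1983 sin 297° = -1766.87, north 1983 cos 297° = 900.26
Leg 2 (229°, 4178 m): east 4178 sin 229° = -3153.18, north 4178 cos 229° = -2741.01
Current position: (-4920.04, -1840.75). Target: (-1381, -895). Remaining: Δeast = 3539.04, Δnorth = 945.75.
Bearing = atan2(3539.04, 945.75) mod 360° = 75.04°; distance = √((3539.04)² + (945.75)²) = 3663.232 m.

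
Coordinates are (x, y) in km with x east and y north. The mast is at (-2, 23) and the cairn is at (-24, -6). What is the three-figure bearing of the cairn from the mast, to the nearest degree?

217°

Δeast = -24 − -2 = -22.00; Δnorth = -6 − 23 = -29.00.
Bearing = atan2(Δeast, Δnorth) mod 360° = 217.18° ≈ 217°.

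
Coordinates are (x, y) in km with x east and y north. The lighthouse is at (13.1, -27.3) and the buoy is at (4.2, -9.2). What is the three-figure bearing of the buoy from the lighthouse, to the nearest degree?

334°

Δeast = 4.2 − 13.1 = -8.90; Δnorth = -9.2 − -27.3 = 18.10.
Bearing = atan2(Δeast, Δnorth) mod 360° = 333.82° ≈ 334°.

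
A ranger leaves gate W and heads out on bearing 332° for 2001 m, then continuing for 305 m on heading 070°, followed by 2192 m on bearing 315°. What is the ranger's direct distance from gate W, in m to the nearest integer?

4069 m

Leg 1 (332°, 2001 m): east 2001 sin 332° = -939.41, north 2001 cos 332° = 1766.78
Leg 2 (070°, 305 m): east 305 sin 70° = 286.61, north 305 cos 70° = 104.32
Leg 3 (315°, 2192 m): east 2192 sin 315° = -1549.98, north 2192 cos 315° = 1549.98
Net: -2202.78 east, 3421.07 north. Distance = √((-2202.78)² + (3421.07)²) = 4068.906 m.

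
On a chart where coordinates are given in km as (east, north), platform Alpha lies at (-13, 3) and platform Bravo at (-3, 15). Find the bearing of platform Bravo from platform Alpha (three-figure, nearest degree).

040°

Δeast = -3 − -13 = 10.00; Δnorth = 15 − 3 = 12.00.
Bearing = atan2(Δeast, Δnorth) mod 360° = 39.81° ≈ 040°.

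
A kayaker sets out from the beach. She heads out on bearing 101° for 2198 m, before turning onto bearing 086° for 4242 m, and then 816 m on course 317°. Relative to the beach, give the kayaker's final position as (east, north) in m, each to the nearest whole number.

(5833, 473)

Leg 1 (101°, 2198 m): east 2198 sin 101° = 2157.62, north 2198 cos 101° = -419.40
Leg 2 (086°, 4242 m): east 4242 sin 86° = 4231.67, north 4242 cos 86° = 295.91
Leg 3 (317°, 816 m): east 816 sin 317° = -556.51, north 816 cos 317° = 596.78
Summing: 5832.77 m east, 473.29 m north → (5833, 473).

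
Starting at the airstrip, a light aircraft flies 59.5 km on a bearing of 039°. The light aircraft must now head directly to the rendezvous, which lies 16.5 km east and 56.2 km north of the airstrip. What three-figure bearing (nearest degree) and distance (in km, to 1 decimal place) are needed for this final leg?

295°, 23.2 km

Leg 1 (039°, 59.5 km): east 59.5 sin 39° = 37.44, north 59.5 cos 39° = 46.24
Current position: (37.44, 46.24). Target: (16.5, 56.2). Remaining: Δeast = -20.94, Δnorth = 9.96.
Bearing = atan2(-20.94, 9.96) mod 360° = 295.43°; distance = √((-20.94)² + (9.96)²) = 23.192 km.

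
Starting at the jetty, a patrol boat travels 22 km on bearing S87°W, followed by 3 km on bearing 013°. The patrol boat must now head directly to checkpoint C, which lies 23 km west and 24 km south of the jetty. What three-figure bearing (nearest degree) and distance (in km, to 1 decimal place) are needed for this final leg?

Leg 1 (S87°W, 22 km): east 22 sin 267° = -21.97, north 22 cos 267° = -1.15
Leg 2 (013°, 3 km): east 3 sin 13° = 0.67, north 3 cos 13° = 2.92
Current position: (-21.29, 1.77). Target: (-23, -24). Remaining: Δeast = -1.71, Δnorth = -25.77.
Bearing = atan2(-1.71, -25.77) mod 360° = 183.79°; distance = √((-1.71)² + (-25.77)²) = 25.828 km.

184°, 25.8 km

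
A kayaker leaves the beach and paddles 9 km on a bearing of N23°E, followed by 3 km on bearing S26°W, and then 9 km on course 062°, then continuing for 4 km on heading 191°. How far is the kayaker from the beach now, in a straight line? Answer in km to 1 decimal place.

Leg 1 (N23°E, 9 km): east 9 sin 23° = 3.52, north 9 cos 23° = 8.28
Leg 2 (S26°W, 3 km): east 3 sin 206° = -1.32, north 3 cos 206° = -2.70
Leg 3 (062°, 9 km): east 9 sin 62° = 7.95, north 9 cos 62° = 4.23
Leg 4 (191°, 4 km): east 4 sin 191° = -0.76, north 4 cos 191° = -3.93
Net: 9.38 east, 5.89 north. Distance = √((9.38)² + (5.89)²) = 11.078 km.

11.1 km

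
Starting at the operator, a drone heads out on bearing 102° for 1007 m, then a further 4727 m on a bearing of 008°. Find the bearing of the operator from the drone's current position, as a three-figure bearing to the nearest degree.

Leg 1 (102°, 1007 m): east 1007 sin 102° = 984.99, north 1007 cos 102° = -209.37
Leg 2 (008°, 4727 m): east 4727 sin 8° = 657.87, north 4727 cos 8° = 4681.00
Net displacement: 1642.87 east, 4471.63 north. Direction back to start is (-1642.87, -4471.63): bearing = atan2(-1642.87, -4471.63) mod 360° = 200.17° ≈ 200°.

200°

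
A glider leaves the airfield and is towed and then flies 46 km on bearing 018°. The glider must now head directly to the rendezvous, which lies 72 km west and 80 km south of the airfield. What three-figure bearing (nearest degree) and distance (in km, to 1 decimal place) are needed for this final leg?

215°, 150.8 km

Leg 1 (018°, 46 km): east 46 sin 18° = 14.21, north 46 cos 18° = 43.75
Current position: (14.21, 43.75). Target: (-72, -80). Remaining: Δeast = -86.21, Δnorth = -123.75.
Bearing = atan2(-86.21, -123.75) mod 360° = 214.86°; distance = √((-86.21)² + (-123.75)²) = 150.820 km.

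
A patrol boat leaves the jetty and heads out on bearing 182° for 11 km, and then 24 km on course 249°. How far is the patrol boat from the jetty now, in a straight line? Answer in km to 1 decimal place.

30.1 km

Leg 1 (182°, 11 km): east 11 sin 182° = -0.38, north 11 cos 182° = -10.99
Leg 2 (249°, 24 km): east 24 sin 249° = -22.41, north 24 cos 249° = -8.60
Net: -22.79 east, -19.59 north. Distance = √((-22.79)² + (-19.59)²) = 30.055 km.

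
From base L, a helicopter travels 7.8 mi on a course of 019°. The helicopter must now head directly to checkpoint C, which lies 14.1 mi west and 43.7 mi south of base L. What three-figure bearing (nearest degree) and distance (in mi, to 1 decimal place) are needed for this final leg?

Leg 1 (019°, 7.8 mi): east 7.8 sin 19° = 2.54, north 7.8 cos 19° = 7.38
Current position: (2.54, 7.38). Target: (-14.1, -43.7). Remaining: Δeast = -16.64, Δnorth = -51.08.
Bearing = atan2(-16.64, -51.08) mod 360° = 198.04°; distance = √((-16.64)² + (-51.08)²) = 53.717 mi.

198°, 53.7 mi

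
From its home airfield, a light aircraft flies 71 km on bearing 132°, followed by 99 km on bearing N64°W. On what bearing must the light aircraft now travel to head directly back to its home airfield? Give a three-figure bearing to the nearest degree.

Leg 1 (132°, 71 km): east 71 sin 132° = 52.76, north 71 cos 132° = -47.51
Leg 2 (N64°W, 99 km): east 99 sin 296° = -88.98, north 99 cos 296° = 43.40
Net displacement: -36.22 east, -4.11 north. Direction back to start is (36.22, 4.11): bearing = atan2(36.22, 4.11) mod 360° = 83.53° ≈ 084°.

084°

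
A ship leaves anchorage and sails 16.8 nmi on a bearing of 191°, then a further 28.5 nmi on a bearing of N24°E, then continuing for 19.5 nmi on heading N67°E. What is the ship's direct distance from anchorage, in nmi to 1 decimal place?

31.4 nmi

Leg 1 (191°, 16.8 nmi): east 16.8 sin 191° = -3.21, north 16.8 cos 191° = -16.49
Leg 2 (N24°E, 28.5 nmi): east 28.5 sin 24° = 11.59, north 28.5 cos 24° = 26.04
Leg 3 (N67°E, 19.5 nmi): east 19.5 sin 67° = 17.95, north 19.5 cos 67° = 7.62
Net: 26.34 east, 17.16 north. Distance = √((26.34)² + (17.16)²) = 31.436 nmi.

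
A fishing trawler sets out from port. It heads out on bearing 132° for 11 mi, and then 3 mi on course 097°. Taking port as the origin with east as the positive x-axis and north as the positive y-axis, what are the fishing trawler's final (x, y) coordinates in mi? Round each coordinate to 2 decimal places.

Leg 1 (132°, 11 mi): east 11 sin 132° = 8.17, north 11 cos 132° = -7.36
Leg 2 (097°, 3 mi): east 3 sin 97° = 2.98, north 3 cos 97° = -0.37
Summing: 11.15 mi east, -7.73 mi north → (11.15, -7.73).

(11.15, -7.73)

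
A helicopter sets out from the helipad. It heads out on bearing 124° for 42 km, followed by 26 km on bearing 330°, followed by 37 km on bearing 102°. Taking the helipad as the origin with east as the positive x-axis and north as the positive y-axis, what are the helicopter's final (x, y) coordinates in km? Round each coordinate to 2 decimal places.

Leg 1 (124°, 42 km): east 42 sin 124° = 34.82, north 42 cos 124° = -23.49
Leg 2 (330°, 26 km): east 26 sin 330° = -13.00, north 26 cos 330° = 22.52
Leg 3 (102°, 37 km): east 37 sin 102° = 36.19, north 37 cos 102° = -7.69
Summing: 58.01 km east, -8.66 km north → (58.01, -8.66).

(58.01, -8.66)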